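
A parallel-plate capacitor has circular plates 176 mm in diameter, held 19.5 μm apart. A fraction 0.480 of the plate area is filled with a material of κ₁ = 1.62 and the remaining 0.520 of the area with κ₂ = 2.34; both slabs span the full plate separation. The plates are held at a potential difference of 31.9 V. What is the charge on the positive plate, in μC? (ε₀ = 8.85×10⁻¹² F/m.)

Q ≈ 0.702 μC

A = π(176/2 mm)² = 2.43×10⁻² m².
Side-by-side slabs ⇒ two capacitors in parallel, each spanning the full gap.
C₁ = κ₁ε₀A₁/d = 1.62 × 8.85×10⁻¹² × 1.17×10⁻² / 1.95×10⁻⁵ = 8.59×10⁻⁹ F.
C₂ = κ₂ε₀A₂/d = 2.34 × 8.85×10⁻¹² × 1.27×10⁻² / 1.95×10⁻⁵ = 1.34×10⁻⁸ F.
C = C₁ + C₂ = 2.20×10⁻⁸ F.
Q = CV = 2.20×10⁻⁸ × 31.9 = 7.02×10⁻⁷ C.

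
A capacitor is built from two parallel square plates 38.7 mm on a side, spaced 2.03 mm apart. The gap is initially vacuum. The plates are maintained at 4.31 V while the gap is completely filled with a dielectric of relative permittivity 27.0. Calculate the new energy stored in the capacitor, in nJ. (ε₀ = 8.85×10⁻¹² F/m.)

1.64 nJ

A = (38.7 mm)² = 1.50×10⁻³ m².
Initially C₁ = ε₀A/d = 8.85×10⁻¹² × 1.50×10⁻³ / 2.03×10⁻³ = 6.53×10⁻¹² F.
U₁ = 6.06×10⁻¹¹ J.
Battery connected ⇒ V is held fixed. C₂ = 27.0 C₁ and U = ½CV², so U₂/U₁ = C₂/C₁ = 27.0.
U₂ = 27.0 × 6.06×10⁻¹¹ = 1.64×10⁻⁹ J.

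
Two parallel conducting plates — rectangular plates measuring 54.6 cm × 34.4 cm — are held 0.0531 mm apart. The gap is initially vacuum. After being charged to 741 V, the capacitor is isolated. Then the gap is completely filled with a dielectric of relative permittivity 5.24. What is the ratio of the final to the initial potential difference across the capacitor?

Isolated ⇒ Q is held fixed.
C₂ = 5.24 C₁ and V = Q/C, so V₂/V₁ = C₁/C₂ = 0.191.

0.191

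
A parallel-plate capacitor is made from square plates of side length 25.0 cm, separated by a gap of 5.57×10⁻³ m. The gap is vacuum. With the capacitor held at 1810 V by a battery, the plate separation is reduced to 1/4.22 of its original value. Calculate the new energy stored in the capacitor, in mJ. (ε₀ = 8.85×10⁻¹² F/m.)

U ≈ 0.686 mJ

A = (25.0 cm)² = 6.25×10⁻² m².
Initially C₁ = ε₀A/d = 8.85×10⁻¹² × 6.25×10⁻² / 5.57×10⁻³ = 9.93×10⁻¹¹ F.
U₁ = 1.63×10⁻⁴ J.
Battery connected ⇒ V is held fixed. C₂ = 4.22 C₁ and U = ½CV², so U₂/U₁ = C₂/C₁ = 4.22.
U₂ = 4.22 × 1.63×10⁻⁴ = 6.86×10⁻⁴ J.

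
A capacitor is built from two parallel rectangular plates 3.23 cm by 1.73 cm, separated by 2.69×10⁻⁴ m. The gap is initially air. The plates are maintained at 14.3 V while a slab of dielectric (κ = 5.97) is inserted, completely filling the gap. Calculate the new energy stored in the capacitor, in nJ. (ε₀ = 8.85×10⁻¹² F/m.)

U ≈ 11.2 nJ

A = 3.23 × 1.73 cm² = 5.59×10⁻⁴ m².
Initially C₁ = ε₀A/d = 8.85×10⁻¹² × 5.59×10⁻⁴ / 2.69×10⁻⁴ = 1.84×10⁻¹¹ F.
U₁ = 1.88×10⁻⁹ J.
Battery connected ⇒ V is held fixed. C₂ = 5.97 C₁ and U = ½CV², so U₂/U₁ = C₂/C₁ = 5.97.
U₂ = 5.97 × 1.88×10⁻⁹ = 1.12×10⁻⁸ J.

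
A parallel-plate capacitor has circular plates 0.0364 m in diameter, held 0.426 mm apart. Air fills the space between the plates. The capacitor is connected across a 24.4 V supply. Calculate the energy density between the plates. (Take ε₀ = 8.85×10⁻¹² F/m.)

u ≈ 14.5 mJ/m³

E = V/d = 24.4 / 4.26×10⁻⁴ = 5.73×10⁴ V/m.
u = ½ε₀E² = ½ × 8.85×10⁻¹² × (5.73×10⁴)² = 1.45×10⁻² J/m³.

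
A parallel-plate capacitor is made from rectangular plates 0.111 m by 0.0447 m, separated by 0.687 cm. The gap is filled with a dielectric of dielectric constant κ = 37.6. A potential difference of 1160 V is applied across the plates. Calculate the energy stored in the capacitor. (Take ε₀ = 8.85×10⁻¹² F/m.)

A = 0.111 × 0.0447 m² = 4.96×10⁻³ m².
C = κε₀A/d = 37.6 × 8.85×10⁻¹² × 4.96×10⁻³ / 6.87×10⁻³ = 2.40×10⁻¹⁰ F.
U = ½CV² = ½ × 2.40×10⁻¹⁰ × (1160)² = 1.62×10⁻⁴ J.

U ≈ 162 μJ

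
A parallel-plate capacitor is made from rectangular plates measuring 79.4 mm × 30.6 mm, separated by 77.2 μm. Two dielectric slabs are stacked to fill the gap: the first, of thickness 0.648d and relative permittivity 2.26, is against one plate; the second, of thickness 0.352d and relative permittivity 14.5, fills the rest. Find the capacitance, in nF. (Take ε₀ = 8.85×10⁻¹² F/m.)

0.896 nF

A = 79.4 × 30.6 mm² = 2.43×10⁻³ m².
Stacked slabs ⇒ two capacitors in series, each with the full plate area.
C₁ = κ₁ε₀A/d₁ = 2.26 × 8.85×10⁻¹² × 2.43×10⁻³ / 5.00×10⁻⁵ = 9.71×10⁻¹⁰ F.
C₂ = κ₂ε₀A/d₂ = 14.5 × 8.85×10⁻¹² × 2.43×10⁻³ / 2.72×10⁻⁵ = 1.15×10⁻⁸ F.
C = (1/C₁ + 1/C₂)⁻¹ = 8.96×10⁻¹⁰ F.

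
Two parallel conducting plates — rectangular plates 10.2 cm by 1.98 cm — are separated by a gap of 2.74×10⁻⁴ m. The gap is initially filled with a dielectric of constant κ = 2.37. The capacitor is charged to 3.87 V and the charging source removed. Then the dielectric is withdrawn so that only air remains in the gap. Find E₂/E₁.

Isolated ⇒ Q is held fixed.
V₂ = Q/C₂ = V₁/0.422; E = V/d, so E₂/E₁ = (V₂/V₁)(d₁/d₂) = 2.37.

E₂/E₁ ≈ 2.37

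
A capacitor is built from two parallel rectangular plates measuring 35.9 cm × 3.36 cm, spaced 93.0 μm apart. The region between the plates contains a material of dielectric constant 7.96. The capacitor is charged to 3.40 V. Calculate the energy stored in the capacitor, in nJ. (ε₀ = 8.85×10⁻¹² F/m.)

52.8 nJ

A = 35.9 × 3.36 cm² = 1.21×10⁻² m².
C = κε₀A/d = 7.96 × 8.85×10⁻¹² × 1.21×10⁻² / 9.30×10⁻⁵ = 9.14×10⁻⁹ F.
U = ½CV² = ½ × 9.14×10⁻⁹ × (3.40)² = 5.28×10⁻⁸ J.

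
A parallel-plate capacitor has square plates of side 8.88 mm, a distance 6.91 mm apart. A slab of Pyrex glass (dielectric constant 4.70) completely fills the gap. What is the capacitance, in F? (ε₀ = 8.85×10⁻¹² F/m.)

4.75×10⁻¹³ F

A = (8.88 mm)² = 7.89×10⁻⁵ m².
C = κε₀A/d = 4.70 × 8.85×10⁻¹² × 7.89×10⁻⁵ / 6.91×10⁻³ = 4.75×10⁻¹³ F.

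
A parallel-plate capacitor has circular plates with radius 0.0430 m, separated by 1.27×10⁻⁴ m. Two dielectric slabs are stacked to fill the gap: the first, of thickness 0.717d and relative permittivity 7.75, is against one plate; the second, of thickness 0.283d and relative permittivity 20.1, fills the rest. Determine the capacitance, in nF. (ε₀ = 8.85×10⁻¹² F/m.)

C ≈ 3.80 nF

A = π(0.0430 m)² = 5.81×10⁻³ m².
Stacked slabs ⇒ two capacitors in series, each with the full plate area.
C₁ = κ₁ε₀A/d₁ = 7.75 × 8.85×10⁻¹² × 5.81×10⁻³ / 9.11×10⁻⁵ = 4.38×10⁻⁹ F.
C₂ = κ₂ε₀A/d₂ = 20.1 × 8.85×10⁻¹² × 5.81×10⁻³ / 3.59×10⁻⁵ = 2.87×10⁻⁸ F.
C = (1/C₁ + 1/C₂)⁻¹ = 3.80×10⁻⁹ F.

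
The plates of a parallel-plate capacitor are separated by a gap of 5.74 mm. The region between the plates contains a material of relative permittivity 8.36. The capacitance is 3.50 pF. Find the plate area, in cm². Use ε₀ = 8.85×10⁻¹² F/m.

A = Cd/(κε₀) = 3.50×10⁻¹² × 5.74×10⁻³ / (8.36 × 8.85×10⁻¹²) = 2.72×10⁻⁴ m².

A ≈ 2.72 cm²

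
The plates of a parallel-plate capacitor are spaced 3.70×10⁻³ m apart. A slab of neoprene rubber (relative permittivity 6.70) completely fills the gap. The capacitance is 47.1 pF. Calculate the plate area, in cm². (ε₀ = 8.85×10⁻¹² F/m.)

A = Cd/(κε₀) = 4.71×10⁻¹¹ × 3.70×10⁻³ / (6.70 × 8.85×10⁻¹²) = 2.94×10⁻³ m².

A ≈ 29.4 cm²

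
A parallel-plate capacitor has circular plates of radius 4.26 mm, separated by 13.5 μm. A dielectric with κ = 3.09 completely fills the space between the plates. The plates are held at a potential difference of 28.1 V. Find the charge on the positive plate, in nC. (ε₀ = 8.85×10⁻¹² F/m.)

Q ≈ 3.25 nC

A = π(4.26 mm)² = 5.70×10⁻⁵ m².
C = κε₀A/d = 3.09 × 8.85×10⁻¹² × 5.70×10⁻⁵ / 1.35×10⁻⁵ = 1.15×10⁻¹⁰ F.
Q = CV = 1.15×10⁻¹⁰ × 28.1 = 3.25×10⁻⁹ C.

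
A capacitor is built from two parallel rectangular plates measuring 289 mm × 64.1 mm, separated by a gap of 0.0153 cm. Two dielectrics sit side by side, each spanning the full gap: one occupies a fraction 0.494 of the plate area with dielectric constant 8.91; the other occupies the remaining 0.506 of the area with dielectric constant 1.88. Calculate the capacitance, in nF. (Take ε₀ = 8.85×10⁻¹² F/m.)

A = 289 × 64.1 mm² = 1.85×10⁻² m².
Side-by-side slabs ⇒ two capacitors in parallel, each spanning the full gap.
C₁ = κ₁ε₀A₁/d = 8.91 × 8.85×10⁻¹² × 9.15×10⁻³ / 1.53×10⁻⁴ = 4.72×10⁻⁹ F.
C₂ = κ₂ε₀A₂/d = 1.88 × 8.85×10⁻¹² × 9.37×10⁻³ / 1.53×10⁻⁴ = 1.02×10⁻⁹ F.
C = C₁ + C₂ = 5.74×10⁻⁹ F.

C ≈ 5.74 nF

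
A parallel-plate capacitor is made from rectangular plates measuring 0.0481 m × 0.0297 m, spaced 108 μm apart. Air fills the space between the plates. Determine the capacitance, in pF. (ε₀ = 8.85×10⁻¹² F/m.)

A = 0.0481 × 0.0297 m² = 1.43×10⁻³ m².
C = ε₀A/d = 8.85×10⁻¹² × 1.43×10⁻³ / 1.08×10⁻⁴ = 1.17×10⁻¹⁰ F.

C ≈ 117 pF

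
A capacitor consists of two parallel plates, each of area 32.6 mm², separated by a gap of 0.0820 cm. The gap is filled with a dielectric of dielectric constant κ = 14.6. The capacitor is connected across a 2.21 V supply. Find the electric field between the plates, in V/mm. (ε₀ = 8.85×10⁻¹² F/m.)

E ≈ 2.70 V/mm

E = V/d = 2.21 / 8.20×10⁻⁴ = 2.70×10³ V/m.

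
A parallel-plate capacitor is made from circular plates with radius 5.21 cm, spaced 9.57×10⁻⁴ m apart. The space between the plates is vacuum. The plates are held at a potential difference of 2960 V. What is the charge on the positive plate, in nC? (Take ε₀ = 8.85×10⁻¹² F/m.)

A = π(5.21 cm)² = 8.53×10⁻³ m².
C = ε₀A/d = 8.85×10⁻¹² × 8.53×10⁻³ / 9.57×10⁻⁴ = 7.89×10⁻¹¹ F.
Q = CV = 7.89×10⁻¹¹ × 2960 = 2.33×10⁻⁷ C.

Q ≈ 233 nC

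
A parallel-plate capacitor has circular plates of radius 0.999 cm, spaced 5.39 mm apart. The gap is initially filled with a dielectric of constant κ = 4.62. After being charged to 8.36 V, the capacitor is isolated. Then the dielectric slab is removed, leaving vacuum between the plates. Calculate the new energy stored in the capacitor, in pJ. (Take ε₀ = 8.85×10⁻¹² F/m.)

U ≈ 384 pJ

A = π(0.999 cm)² = 3.14×10⁻⁴ m².
Initially C₁ = κε₀A/d = 4.62 × 8.85×10⁻¹² × 3.14×10⁻⁴ / 5.39×10⁻³ = 2.38×10⁻¹² F.
U₁ = 8.31×10⁻¹¹ J.
Isolated ⇒ Q is held fixed. C₂ = 0.216 C₁ and U = Q²/(2C), so U₂/U₁ = C₁/C₂ = 4.62.
U₂ = 4.62 × 8.31×10⁻¹¹ = 3.84×10⁻¹⁰ J.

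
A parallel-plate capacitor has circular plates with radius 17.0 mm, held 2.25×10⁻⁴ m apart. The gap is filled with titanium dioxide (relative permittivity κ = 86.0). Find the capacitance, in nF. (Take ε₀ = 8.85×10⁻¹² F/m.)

3.07 nF

A = π(17.0 mm)² = 9.08×10⁻⁴ m².
C = κε₀A/d = 86.0 × 8.85×10⁻¹² × 9.08×10⁻⁴ / 2.25×10⁻⁴ = 3.07×10⁻⁹ F.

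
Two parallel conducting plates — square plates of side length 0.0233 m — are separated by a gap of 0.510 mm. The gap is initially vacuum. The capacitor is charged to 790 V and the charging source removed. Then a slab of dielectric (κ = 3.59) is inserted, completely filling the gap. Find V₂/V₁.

Isolated ⇒ Q is held fixed.
C₂ = 3.59 C₁ and V = Q/C, so V₂/V₁ = C₁/C₂ = 0.279.

V₂/V₁ ≈ 0.279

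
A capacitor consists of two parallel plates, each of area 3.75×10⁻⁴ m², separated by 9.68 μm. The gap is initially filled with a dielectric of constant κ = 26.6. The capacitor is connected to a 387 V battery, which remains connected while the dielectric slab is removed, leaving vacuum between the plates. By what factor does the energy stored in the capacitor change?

Battery connected ⇒ V is held fixed.
C₂ = 0.0376 C₁ and U = ½CV², so U₂/U₁ = C₂/C₁ = 0.0376.

U₂/U₁ ≈ 0.0376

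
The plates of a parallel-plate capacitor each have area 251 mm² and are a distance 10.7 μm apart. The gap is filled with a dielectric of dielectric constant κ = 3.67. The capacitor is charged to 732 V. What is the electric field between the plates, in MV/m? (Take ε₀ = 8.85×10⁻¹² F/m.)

E = V/d = 732 / 1.07×10⁻⁵ = 6.84×10⁷ V/m.

E ≈ 68.4 MV/m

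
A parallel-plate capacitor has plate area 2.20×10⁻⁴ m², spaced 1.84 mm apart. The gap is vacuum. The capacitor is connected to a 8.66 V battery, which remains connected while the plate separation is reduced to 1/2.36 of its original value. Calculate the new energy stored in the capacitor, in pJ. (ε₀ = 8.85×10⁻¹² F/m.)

Initially C₁ = ε₀A/d = 8.85×10⁻¹² × 2.20×10⁻⁴ / 1.84×10⁻³ = 1.06×10⁻¹² F.
U₁ = 3.97×10⁻¹¹ J.
Battery connected ⇒ V is held fixed. C₂ = 2.36 C₁ and U = ½CV², so U₂/U₁ = C₂/C₁ = 2.36.
U₂ = 2.36 × 3.97×10⁻¹¹ = 9.36×10⁻¹¹ J.

U ≈ 93.6 pJ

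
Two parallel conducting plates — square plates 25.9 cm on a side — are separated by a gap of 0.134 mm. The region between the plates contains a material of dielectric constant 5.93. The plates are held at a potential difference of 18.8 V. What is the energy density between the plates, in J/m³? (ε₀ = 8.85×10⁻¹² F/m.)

E = V/d = 18.8 / 1.34×10⁻⁴ = 1.40×10⁵ V/m.
u = ½κε₀E² = ½ × 5.93 × 8.85×10⁻¹² × (1.40×10⁵)² = 0.517 J/m³.

u ≈ 0.517 J/m³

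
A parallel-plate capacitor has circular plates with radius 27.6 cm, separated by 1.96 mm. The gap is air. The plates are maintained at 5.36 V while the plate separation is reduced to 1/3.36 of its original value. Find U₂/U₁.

Battery connected ⇒ V is held fixed.
C₂ = 3.36 C₁ and U = ½CV², so U₂/U₁ = C₂/C₁ = 3.36.

U₂/U₁ ≈ 3.36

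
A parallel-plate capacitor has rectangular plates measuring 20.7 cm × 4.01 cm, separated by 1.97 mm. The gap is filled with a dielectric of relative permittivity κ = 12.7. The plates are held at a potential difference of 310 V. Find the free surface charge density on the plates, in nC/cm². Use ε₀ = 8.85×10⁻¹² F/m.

A = 20.7 × 4.01 cm² = 8.30×10⁻³ m².
C = κε₀A/d = 12.7 × 8.85×10⁻¹² × 8.30×10⁻³ / 1.97×10⁻³ = 4.74×10⁻¹⁰ F.
σ = Q/A = CV/A = 4.74×10⁻¹⁰ × 310 / 8.30×10⁻³ = 1.77×10⁻⁵ C/m².

σ ≈ 1.77 nC/cm²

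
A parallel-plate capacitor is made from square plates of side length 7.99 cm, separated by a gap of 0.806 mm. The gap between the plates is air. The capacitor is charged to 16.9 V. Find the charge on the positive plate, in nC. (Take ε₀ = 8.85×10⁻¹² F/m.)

Q ≈ 1.18 nC

A = (7.99 cm)² = 6.38×10⁻³ m².
C = ε₀A/d = 8.85×10⁻¹² × 6.38×10⁻³ / 8.06×10⁻⁴ = 7.01×10⁻¹¹ F.
Q = CV = 7.01×10⁻¹¹ × 16.9 = 1.18×10⁻⁹ C.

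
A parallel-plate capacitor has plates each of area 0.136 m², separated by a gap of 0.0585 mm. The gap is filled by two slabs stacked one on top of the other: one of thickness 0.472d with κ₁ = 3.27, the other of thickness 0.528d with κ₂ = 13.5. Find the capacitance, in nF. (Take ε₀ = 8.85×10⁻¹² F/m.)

Stacked slabs ⇒ two capacitors in series, each with the full plate area.
C₁ = κ₁ε₀A/d₁ = 3.27 × 8.85×10⁻¹² × 0.136 / 2.76×10⁻⁵ = 1.43×10⁻⁷ F.
C₂ = κ₂ε₀A/d₂ = 13.5 × 8.85×10⁻¹² × 0.136 / 3.09×10⁻⁵ = 5.26×10⁻⁷ F.
C = (1/C₁ + 1/C₂)⁻¹ = 1.12×10⁻⁷ F.

C ≈ 112 nF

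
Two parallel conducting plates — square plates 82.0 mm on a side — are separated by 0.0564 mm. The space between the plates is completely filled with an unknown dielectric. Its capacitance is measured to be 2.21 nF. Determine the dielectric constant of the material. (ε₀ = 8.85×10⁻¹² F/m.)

2.09

A = (82.0 mm)² = 6.72×10⁻³ m².
κ = Cd/(ε₀A) = 2.21×10⁻⁹ × 5.64×10⁻⁵ / (8.85×10⁻¹² × 6.72×10⁻³) = 2.09.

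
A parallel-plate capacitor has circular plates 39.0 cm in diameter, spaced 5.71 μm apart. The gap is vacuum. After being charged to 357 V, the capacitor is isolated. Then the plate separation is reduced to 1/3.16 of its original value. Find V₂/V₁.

Isolated ⇒ Q is held fixed.
C₂ = 3.16 C₁ and V = Q/C, so V₂/V₁ = C₁/C₂ = 0.316.

0.316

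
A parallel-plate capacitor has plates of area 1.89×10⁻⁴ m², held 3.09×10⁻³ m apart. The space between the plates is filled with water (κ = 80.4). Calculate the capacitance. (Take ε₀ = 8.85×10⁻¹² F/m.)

43.5 pF

C = κε₀A/d = 80.4 × 8.85×10⁻¹² × 1.89×10⁻⁴ / 3.09×10⁻³ = 4.35×10⁻¹¹ F.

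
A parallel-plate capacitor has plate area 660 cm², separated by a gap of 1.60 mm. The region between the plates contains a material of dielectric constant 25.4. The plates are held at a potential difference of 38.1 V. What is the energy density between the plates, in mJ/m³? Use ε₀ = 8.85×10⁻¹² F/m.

E = V/d = 38.1 / 1.60×10⁻³ = 2.38×10⁴ V/m.
u = ½κε₀E² = ½ × 25.4 × 8.85×10⁻¹² × (2.38×10⁴)² = 6.37×10⁻² J/m³.

63.7 mJ/m³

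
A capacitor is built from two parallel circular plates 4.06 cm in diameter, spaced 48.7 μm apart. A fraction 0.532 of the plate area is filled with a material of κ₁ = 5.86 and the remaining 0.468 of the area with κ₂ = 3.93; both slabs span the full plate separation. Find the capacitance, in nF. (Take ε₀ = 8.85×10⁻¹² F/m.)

A = π(4.06/2 cm)² = 1.29×10⁻³ m².
Side-by-side slabs ⇒ two capacitors in parallel, each spanning the full gap.
C₁ = κ₁ε₀A₁/d = 5.86 × 8.85×10⁻¹² × 6.89×10⁻⁴ / 4.87×10⁻⁵ = 7.33×10⁻¹⁰ F.
C₂ = κ₂ε₀A₂/d = 3.93 × 8.85×10⁻¹² × 6.06×10⁻⁴ / 4.87×10⁻⁵ = 4.33×10⁻¹⁰ F.
C = C₁ + C₂ = 1.17×10⁻⁹ F.

C ≈ 1.17 nF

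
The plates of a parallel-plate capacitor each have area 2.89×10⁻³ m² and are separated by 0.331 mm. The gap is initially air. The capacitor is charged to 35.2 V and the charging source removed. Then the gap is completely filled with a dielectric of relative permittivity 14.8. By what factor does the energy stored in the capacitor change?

U₂/U₁ ≈ 0.0676

Isolated ⇒ Q is held fixed.
C₂ = 14.8 C₁ and U = Q²/(2C), so U₂/U₁ = C₁/C₂ = 0.0676.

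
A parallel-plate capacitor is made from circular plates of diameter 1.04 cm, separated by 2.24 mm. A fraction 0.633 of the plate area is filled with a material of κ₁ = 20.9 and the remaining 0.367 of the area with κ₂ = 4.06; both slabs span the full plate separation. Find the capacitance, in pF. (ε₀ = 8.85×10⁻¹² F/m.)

C ≈ 4.94 pF

A = π(1.04/2 cm)² = 8.49×10⁻⁵ m².
Side-by-side slabs ⇒ two capacitors in parallel, each spanning the full gap.
C₁ = κ₁ε₀A₁/d = 20.9 × 8.85×10⁻¹² × 5.38×10⁻⁵ / 2.24×10⁻³ = 4.44×10⁻¹² F.
C₂ = κ₂ε₀A₂/d = 4.06 × 8.85×10⁻¹² × 3.12×10⁻⁵ / 2.24×10⁻³ = 5.00×10⁻¹³ F.
C = C₁ + C₂ = 4.94×10⁻¹² F.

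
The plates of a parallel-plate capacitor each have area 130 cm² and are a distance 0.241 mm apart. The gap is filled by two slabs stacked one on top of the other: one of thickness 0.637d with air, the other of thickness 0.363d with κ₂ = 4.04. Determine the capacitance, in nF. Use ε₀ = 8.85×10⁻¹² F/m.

C ≈ 0.657 nF

A = 130 cm² = 1.30×10⁻² m².
Stacked slabs ⇒ two capacitors in series, each with the full plate area.
C₁ = κ₁ε₀A/d₁ = 1.00 × 8.85×10⁻¹² × 1.30×10⁻² / 1.54×10⁻⁴ = 7.49×10⁻¹⁰ F.
C₂ = κ₂ε₀A/d₂ = 4.04 × 8.85×10⁻¹² × 1.30×10⁻² / 8.75×10⁻⁵ = 5.31×10⁻⁹ F.
C = (1/C₁ + 1/C₂)⁻¹ = 6.57×10⁻¹⁰ F.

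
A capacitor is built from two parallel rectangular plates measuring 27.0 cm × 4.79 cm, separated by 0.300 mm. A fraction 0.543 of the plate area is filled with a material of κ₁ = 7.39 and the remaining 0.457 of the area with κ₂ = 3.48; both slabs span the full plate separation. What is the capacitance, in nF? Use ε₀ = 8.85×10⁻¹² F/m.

2.14 nF

A = 27.0 × 4.79 cm² = 1.29×10⁻² m².
Side-by-side slabs ⇒ two capacitors in parallel, each spanning the full gap.
C₁ = κ₁ε₀A₁/d = 7.39 × 8.85×10⁻¹² × 7.02×10⁻³ / 3.00×10⁻⁴ = 1.53×10⁻⁹ F.
C₂ = κ₂ε₀A₂/d = 3.48 × 8.85×10⁻¹² × 5.91×10⁻³ / 3.00×10⁻⁴ = 6.07×10⁻¹⁰ F.
C = C₁ + C₂ = 2.14×10⁻⁹ F.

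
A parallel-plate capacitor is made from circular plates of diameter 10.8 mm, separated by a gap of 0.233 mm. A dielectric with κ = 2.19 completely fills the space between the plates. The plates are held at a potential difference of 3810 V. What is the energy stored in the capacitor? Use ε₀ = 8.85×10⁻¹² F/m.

A = π(10.8/2 mm)² = 9.16×10⁻⁵ m².
C = κε₀A/d = 2.19 × 8.85×10⁻¹² × 9.16×10⁻⁵ / 2.33×10⁻⁴ = 7.62×10⁻¹² F.
U = ½CV² = ½ × 7.62×10⁻¹² × (3810)² = 5.53×10⁻⁵ J.

U ≈ 55.3 μJ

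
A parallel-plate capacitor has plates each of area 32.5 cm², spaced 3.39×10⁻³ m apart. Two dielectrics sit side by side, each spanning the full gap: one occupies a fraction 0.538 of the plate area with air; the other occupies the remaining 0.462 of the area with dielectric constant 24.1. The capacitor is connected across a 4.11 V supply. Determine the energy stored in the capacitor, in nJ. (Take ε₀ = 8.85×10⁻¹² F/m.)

A = 32.5 cm² = 3.25×10⁻³ m².
Side-by-side slabs ⇒ two capacitors in parallel, each spanning the full gap.
C₁ = κ₁ε₀A₁/d = 1.00 × 8.85×10⁻¹² × 1.75×10⁻³ / 3.39×10⁻³ = 4.56×10⁻¹² F.
C₂ = κ₂ε₀A₂/d = 24.1 × 8.85×10⁻¹² × 1.50×10⁻³ / 3.39×10⁻³ = 9.45×10⁻¹¹ F.
C = C₁ + C₂ = 9.90×10⁻¹¹ F.
U = ½CV² = ½ × 9.90×10⁻¹¹ × (4.11)² = 8.36×10⁻¹⁰ J.

U ≈ 0.836 nJ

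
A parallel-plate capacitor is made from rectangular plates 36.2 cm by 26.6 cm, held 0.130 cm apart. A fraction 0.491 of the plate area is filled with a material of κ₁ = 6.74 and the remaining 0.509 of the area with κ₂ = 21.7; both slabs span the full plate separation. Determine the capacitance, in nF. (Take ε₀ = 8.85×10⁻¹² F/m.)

C ≈ 9.41 nF

A = 36.2 × 26.6 cm² = 9.63×10⁻² m².
Side-by-side slabs ⇒ two capacitors in parallel, each spanning the full gap.
C₁ = κ₁ε₀A₁/d = 6.74 × 8.85×10⁻¹² × 4.73×10⁻² / 1.30×10⁻³ = 2.17×10⁻⁹ F.
C₂ = κ₂ε₀A₂/d = 21.7 × 8.85×10⁻¹² × 4.90×10⁻² / 1.30×10⁻³ = 7.24×10⁻⁹ F.
C = C₁ + C₂ = 9.41×10⁻⁹ F.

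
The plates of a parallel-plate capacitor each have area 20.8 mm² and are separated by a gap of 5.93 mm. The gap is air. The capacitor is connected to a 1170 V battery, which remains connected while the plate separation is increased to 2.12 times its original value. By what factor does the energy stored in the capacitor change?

U₂/U₁ ≈ 0.472

Battery connected ⇒ V is held fixed.
C₂ = 0.472 C₁ and U = ½CV², so U₂/U₁ = C₂/C₁ = 0.472.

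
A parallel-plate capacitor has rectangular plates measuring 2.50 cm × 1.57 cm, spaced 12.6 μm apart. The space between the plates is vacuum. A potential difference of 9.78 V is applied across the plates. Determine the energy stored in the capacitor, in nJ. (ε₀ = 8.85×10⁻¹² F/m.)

U ≈ 13.2 nJ

A = 2.50 × 1.57 cm² = 3.92×10⁻⁴ m².
C = ε₀A/d = 8.85×10⁻¹² × 3.92×10⁻⁴ / 1.26×10⁻⁵ = 2.76×10⁻¹⁰ F.
U = ½CV² = ½ × 2.76×10⁻¹⁰ × (9.78)² = 1.32×10⁻⁸ J.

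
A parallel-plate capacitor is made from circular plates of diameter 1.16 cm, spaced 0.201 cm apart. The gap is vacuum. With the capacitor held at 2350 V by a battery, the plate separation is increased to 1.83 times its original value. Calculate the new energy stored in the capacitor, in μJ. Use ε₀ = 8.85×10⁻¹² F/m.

U ≈ 0.702 μJ

A = π(1.16/2 cm)² = 1.06×10⁻⁴ m².
Initially C₁ = ε₀A/d = 8.85×10⁻¹² × 1.06×10⁻⁴ / 2.01×10⁻³ = 4.65×10⁻¹³ F.
U₁ = 1.28×10⁻⁶ J.
Battery connected ⇒ V is held fixed. C₂ = 0.546 C₁ and U = ½CV², so U₂/U₁ = C₂/C₁ = 0.546.
U₂ = 0.546 × 1.28×10⁻⁶ = 7.02×10⁻⁷ J.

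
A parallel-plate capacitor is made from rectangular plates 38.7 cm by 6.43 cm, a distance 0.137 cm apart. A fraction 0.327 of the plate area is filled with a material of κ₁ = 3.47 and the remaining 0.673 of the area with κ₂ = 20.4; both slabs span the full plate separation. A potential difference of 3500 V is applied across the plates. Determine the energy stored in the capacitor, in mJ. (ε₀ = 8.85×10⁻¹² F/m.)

A = 38.7 × 6.43 cm² = 2.49×10⁻² m².
Side-by-side slabs ⇒ two capacitors in parallel, each spanning the full gap.
C₁ = κ₁ε₀A₁/d = 3.47 × 8.85×10⁻¹² × 8.14×10⁻³ / 1.37×10⁻³ = 1.82×10⁻¹⁰ F.
C₂ = κ₂ε₀A₂/d = 20.4 × 8.85×10⁻¹² × 1.67×10⁻² / 1.37×10⁻³ = 2.21×10⁻⁹ F.
C = C₁ + C₂ = 2.39×10⁻⁹ F.
U = ½CV² = ½ × 2.39×10⁻⁹ × (3500)² = 1.46×10⁻² J.

14.6 mJ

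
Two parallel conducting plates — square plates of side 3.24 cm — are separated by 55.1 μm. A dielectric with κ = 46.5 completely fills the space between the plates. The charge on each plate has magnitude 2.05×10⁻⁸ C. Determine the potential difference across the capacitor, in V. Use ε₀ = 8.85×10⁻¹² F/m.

2.61 V

A = (3.24 cm)² = 1.05×10⁻³ m².
C = κε₀A/d = 46.5 × 8.85×10⁻¹² × 1.05×10⁻³ / 5.51×10⁻⁵ = 7.84×10⁻⁹ F.
V = Q/C = 2.05×10⁻⁸ / 7.84×10⁻⁹ = 2.61 V.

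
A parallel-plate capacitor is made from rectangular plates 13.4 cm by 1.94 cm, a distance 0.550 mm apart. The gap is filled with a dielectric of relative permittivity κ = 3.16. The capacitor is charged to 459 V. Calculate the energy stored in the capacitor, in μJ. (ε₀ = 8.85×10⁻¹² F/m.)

13.9 μJ

A = 13.4 × 1.94 cm² = 2.60×10⁻³ m².
C = κε₀A/d = 3.16 × 8.85×10⁻¹² × 2.60×10⁻³ / 5.50×10⁻⁴ = 1.32×10⁻¹⁰ F.
U = ½CV² = ½ × 1.32×10⁻¹⁰ × (459)² = 1.39×10⁻⁵ J.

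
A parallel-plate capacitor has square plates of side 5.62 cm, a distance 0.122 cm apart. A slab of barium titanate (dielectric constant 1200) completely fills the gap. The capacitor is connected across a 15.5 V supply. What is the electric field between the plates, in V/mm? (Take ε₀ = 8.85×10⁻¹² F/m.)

12.7 V/mm

E = V/d = 15.5 / 1.22×10⁻³ = 1.27×10⁴ V/m.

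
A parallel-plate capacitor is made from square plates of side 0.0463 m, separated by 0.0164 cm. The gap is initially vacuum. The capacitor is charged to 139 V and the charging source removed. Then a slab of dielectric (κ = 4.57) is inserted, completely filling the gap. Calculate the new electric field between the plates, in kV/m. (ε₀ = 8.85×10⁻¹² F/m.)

A = (0.0463 m)² = 2.14×10⁻³ m².
Initially C₁ = ε₀A/d = 8.85×10⁻¹² × 2.14×10⁻³ / 1.64×10⁻⁴ = 1.16×10⁻¹⁰ F.
E₁ = 8.48×10⁵ V/m.
Isolated ⇒ Q is held fixed. V₂ = Q/C₂ = V₁/4.57; E = V/d, so E₂/E₁ = (V₂/V₁)(d₁/d₂) = 0.219.
E₂ = 0.219 × 8.48×10⁵ = 1.85×10⁵ V/m.

E ≈ 185 kV/m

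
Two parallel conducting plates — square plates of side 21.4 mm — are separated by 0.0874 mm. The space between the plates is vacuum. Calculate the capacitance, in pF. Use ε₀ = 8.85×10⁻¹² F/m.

C ≈ 46.4 pF

A = (21.4 mm)² = 4.58×10⁻⁴ m².
C = ε₀A/d = 8.85×10⁻¹² × 4.58×10⁻⁴ / 8.74×10⁻⁵ = 4.64×10⁻¹¹ F.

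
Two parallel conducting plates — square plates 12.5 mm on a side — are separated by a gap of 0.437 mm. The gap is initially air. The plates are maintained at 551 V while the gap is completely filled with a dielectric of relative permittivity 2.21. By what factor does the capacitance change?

2.21

C = κε₀A/d scales with κ, so C₂/C₁ = κ = 2.21.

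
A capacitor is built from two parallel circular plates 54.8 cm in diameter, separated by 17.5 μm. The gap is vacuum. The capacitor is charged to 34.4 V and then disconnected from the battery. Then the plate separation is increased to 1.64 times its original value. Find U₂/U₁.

Isolated ⇒ Q is held fixed.
C₂ = 0.610 C₁ and U = Q²/(2C), so U₂/U₁ = C₁/C₂ = 1.64.

U₂/U₁ ≈ 1.64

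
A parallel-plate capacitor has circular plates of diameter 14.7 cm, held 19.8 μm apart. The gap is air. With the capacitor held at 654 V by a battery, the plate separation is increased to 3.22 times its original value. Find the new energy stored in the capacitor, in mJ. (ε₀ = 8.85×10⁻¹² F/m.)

0.504 mJ

A = π(14.7/2 cm)² = 1.70×10⁻² m².
Initially C₁ = ε₀A/d = 8.85×10⁻¹² × 1.70×10⁻² / 1.98×10⁻⁵ = 7.59×10⁻⁹ F.
U₁ = 1.62×10⁻³ J.
Battery connected ⇒ V is held fixed. C₂ = 0.311 C₁ and U = ½CV², so U₂/U₁ = C₂/C₁ = 0.311.
U₂ = 0.311 × 1.62×10⁻³ = 5.04×10⁻⁴ J.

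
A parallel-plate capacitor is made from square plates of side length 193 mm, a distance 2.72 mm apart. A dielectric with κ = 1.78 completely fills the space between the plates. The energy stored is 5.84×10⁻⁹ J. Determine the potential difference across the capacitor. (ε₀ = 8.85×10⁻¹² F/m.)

7.36 V

A = (193 mm)² = 3.72×10⁻² m².
C = κε₀A/d = 1.78 × 8.85×10⁻¹² × 3.72×10⁻² / 2.72×10⁻³ = 2.16×10⁻¹⁰ F.
V = √(2U/C) = √(2 × 5.84×10⁻⁹ / 2.16×10⁻¹⁰) = 7.36 V.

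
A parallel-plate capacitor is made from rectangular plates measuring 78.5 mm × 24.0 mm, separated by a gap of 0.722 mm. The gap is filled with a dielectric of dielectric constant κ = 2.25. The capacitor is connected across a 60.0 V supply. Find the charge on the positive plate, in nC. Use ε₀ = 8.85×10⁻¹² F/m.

Q ≈ 3.12 nC

A = 78.5 × 24.0 mm² = 1.88×10⁻³ m².
C = κε₀A/d = 2.25 × 8.85×10⁻¹² × 1.88×10⁻³ / 7.22×10⁻⁴ = 5.20×10⁻¹¹ F.
Q = CV = 5.20×10⁻¹¹ × 60.0 = 3.12×10⁻⁹ C.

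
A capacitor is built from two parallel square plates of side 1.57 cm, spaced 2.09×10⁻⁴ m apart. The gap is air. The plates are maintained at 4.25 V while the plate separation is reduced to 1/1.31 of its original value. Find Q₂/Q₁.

Q₂/Q₁ ≈ 1.31

Battery connected ⇒ V is held fixed.
C₂ = 1.31 C₁ and Q = CV, so Q₂/Q₁ = C₂/C₁ = 1.31.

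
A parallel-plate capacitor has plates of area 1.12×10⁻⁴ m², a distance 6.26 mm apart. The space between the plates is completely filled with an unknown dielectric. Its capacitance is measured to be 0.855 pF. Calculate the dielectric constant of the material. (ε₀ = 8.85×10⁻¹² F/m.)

κ ≈ 5.40

κ = Cd/(ε₀A) = 8.55×10⁻¹³ × 6.26×10⁻³ / (8.85×10⁻¹² × 1.12×10⁻⁴) = 5.40.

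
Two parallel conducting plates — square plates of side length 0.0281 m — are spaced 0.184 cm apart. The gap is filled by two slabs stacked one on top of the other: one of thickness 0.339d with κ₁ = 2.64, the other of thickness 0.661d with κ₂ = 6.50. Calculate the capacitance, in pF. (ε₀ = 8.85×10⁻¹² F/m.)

C ≈ 16.5 pF

A = (0.0281 m)² = 7.90×10⁻⁴ m².
Stacked slabs ⇒ two capacitors in series, each with the full plate area.
C₁ = κ₁ε₀A/d₁ = 2.64 × 8.85×10⁻¹² × 7.90×10⁻⁴ / 6.24×10⁻⁴ = 2.96×10⁻¹¹ F.
C₂ = κ₂ε₀A/d₂ = 6.50 × 8.85×10⁻¹² × 7.90×10⁻⁴ / 1.22×10⁻³ = 3.73×10⁻¹¹ F.
C = (1/C₁ + 1/C₂)⁻¹ = 1.65×10⁻¹¹ F.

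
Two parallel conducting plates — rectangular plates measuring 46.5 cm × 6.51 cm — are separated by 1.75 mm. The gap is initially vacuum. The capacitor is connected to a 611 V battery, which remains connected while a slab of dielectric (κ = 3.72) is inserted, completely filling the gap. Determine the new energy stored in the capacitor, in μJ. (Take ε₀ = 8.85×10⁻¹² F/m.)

U ≈ 106 μJ

A = 46.5 × 6.51 cm² = 3.03×10⁻² m².
Initially C₁ = ε₀A/d = 8.85×10⁻¹² × 3.03×10⁻² / 1.75×10⁻³ = 1.53×10⁻¹⁰ F.
U₁ = 2.86×10⁻⁵ J.
Battery connected ⇒ V is held fixed. C₂ = 3.72 C₁ and U = ½CV², so U₂/U₁ = C₂/C₁ = 3.72.
U₂ = 3.72 × 2.86×10⁻⁵ = 1.06×10⁻⁴ J.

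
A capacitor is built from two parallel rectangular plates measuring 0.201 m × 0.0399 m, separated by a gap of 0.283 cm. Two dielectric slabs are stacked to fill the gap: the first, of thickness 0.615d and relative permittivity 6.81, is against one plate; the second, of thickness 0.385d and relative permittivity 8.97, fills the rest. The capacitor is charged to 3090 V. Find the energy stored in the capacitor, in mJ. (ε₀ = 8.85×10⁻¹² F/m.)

A = 0.201 × 0.0399 m² = 8.02×10⁻³ m².
Stacked slabs ⇒ two capacitors in series, each with the full plate area.
C₁ = κ₁ε₀A/d₁ = 6.81 × 8.85×10⁻¹² × 8.02×10⁻³ / 1.74×10⁻³ = 2.78×10⁻¹⁰ F.
C₂ = κ₂ε₀A/d₂ = 8.97 × 8.85×10⁻¹² × 8.02×10⁻³ / 1.09×10⁻³ = 5.84×10⁻¹⁰ F.
C = (1/C₁ + 1/C₂)⁻¹ = 1.88×10⁻¹⁰ F.
U = ½CV² = ½ × 1.88×10⁻¹⁰ × (3090)² = 8.99×10⁻⁴ J.

U ≈ 0.899 mJ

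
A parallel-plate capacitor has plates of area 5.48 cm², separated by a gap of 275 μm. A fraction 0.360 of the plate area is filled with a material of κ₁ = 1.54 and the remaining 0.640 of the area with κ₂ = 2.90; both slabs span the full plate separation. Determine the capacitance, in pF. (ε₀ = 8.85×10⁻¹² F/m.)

A = 5.48 cm² = 5.48×10⁻⁴ m².
Side-by-side slabs ⇒ two capacitors in parallel, each spanning the full gap.
C₁ = κ₁ε₀A₁/d = 1.54 × 8.85×10⁻¹² × 1.97×10⁻⁴ / 2.75×10⁻⁴ = 9.78×10⁻¹² F.
C₂ = κ₂ε₀A₂/d = 2.90 × 8.85×10⁻¹² × 3.51×10⁻⁴ / 2.75×10⁻⁴ = 3.27×10⁻¹¹ F.
C = C₁ + C₂ = 4.25×10⁻¹¹ F.

C ≈ 42.5 pF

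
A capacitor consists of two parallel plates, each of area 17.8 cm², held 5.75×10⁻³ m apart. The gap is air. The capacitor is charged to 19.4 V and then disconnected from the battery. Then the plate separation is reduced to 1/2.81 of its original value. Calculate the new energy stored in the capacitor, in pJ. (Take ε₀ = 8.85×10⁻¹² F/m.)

U ≈ 183 pJ

A = 17.8 cm² = 1.78×10⁻³ m².
Initially C₁ = ε₀A/d = 8.85×10⁻¹² × 1.78×10⁻³ / 5.75×10⁻³ = 2.74×10⁻¹² F.
U₁ = 5.16×10⁻¹⁰ J.
Isolated ⇒ Q is held fixed. C₂ = 2.81 C₁ and U = Q²/(2C), so U₂/U₁ = C₁/C₂ = 0.356.
U₂ = 0.356 × 5.16×10⁻¹⁰ = 1.83×10⁻¹⁰ J.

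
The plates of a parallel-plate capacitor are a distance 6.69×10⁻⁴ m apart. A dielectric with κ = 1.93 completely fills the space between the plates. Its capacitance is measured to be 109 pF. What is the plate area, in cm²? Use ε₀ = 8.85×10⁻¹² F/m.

42.7 cm²

A = Cd/(κε₀) = 1.09×10⁻¹⁰ × 6.69×10⁻⁴ / (1.93 × 8.85×10⁻¹²) = 4.27×10⁻³ m².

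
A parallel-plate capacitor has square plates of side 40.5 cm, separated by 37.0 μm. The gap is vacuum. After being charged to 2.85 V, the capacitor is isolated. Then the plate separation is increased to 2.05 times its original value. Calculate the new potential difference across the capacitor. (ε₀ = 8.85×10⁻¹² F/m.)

A = (40.5 cm)² = 0.164 m².
Initially C₁ = ε₀A/d = 8.85×10⁻¹² × 0.164 / 3.70×10⁻⁵ = 3.92×10⁻⁸ F.
V₁ = 2.85 V.
Isolated ⇒ Q is held fixed. C₂ = 0.488 C₁ and V = Q/C, so V₂/V₁ = C₁/C₂ = 2.05.
V₂ = 2.05 × 2.85 = 5.84 V.

5.84 V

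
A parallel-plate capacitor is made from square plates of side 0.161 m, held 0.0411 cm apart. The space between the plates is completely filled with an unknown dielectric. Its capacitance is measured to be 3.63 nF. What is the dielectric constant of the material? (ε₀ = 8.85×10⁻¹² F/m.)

6.50

A = (0.161 m)² = 2.59×10⁻² m².
κ = Cd/(ε₀A) = 3.63×10⁻⁹ × 4.11×10⁻⁴ / (8.85×10⁻¹² × 2.59×10⁻²) = 6.50.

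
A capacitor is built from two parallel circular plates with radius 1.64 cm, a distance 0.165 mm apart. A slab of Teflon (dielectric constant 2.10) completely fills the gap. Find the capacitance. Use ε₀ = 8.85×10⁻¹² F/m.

95.2 pF

A = π(1.64 cm)² = 8.45×10⁻⁴ m².
C = κε₀A/d = 2.10 × 8.85×10⁻¹² × 8.45×10⁻⁴ / 1.65×10⁻⁴ = 9.52×10⁻¹¹ F.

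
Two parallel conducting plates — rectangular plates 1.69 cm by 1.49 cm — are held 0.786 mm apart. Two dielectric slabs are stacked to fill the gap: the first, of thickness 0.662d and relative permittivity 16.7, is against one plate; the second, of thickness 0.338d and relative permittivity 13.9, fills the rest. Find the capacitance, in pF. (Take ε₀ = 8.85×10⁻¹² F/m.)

A = 1.69 × 1.49 cm² = 2.52×10⁻⁴ m².
Stacked slabs ⇒ two capacitors in series, each with the full plate area.
C₁ = κ₁ε₀A/d₁ = 16.7 × 8.85×10⁻¹² × 2.52×10⁻⁴ / 5.20×10⁻⁴ = 7.15×10⁻¹¹ F.
C₂ = κ₂ε₀A/d₂ = 13.9 × 8.85×10⁻¹² × 2.52×10⁻⁴ / 2.66×10⁻⁴ = 1.17×10⁻¹⁰ F.
C = (1/C₁ + 1/C₂)⁻¹ = 4.43×10⁻¹¹ F.

C ≈ 44.3 pF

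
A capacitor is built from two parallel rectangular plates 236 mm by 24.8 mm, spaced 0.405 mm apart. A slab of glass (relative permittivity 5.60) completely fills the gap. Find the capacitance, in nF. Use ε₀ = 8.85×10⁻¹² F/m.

0.716 nF

A = 236 × 24.8 mm² = 5.85×10⁻³ m².
C = κε₀A/d = 5.60 × 8.85×10⁻¹² × 5.85×10⁻³ / 4.05×10⁻⁴ = 7.16×10⁻¹⁰ F.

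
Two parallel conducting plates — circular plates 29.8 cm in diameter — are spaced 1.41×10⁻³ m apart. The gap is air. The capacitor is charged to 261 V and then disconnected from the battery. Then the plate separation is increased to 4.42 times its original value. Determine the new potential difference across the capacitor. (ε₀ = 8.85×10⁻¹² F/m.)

A = π(29.8/2 cm)² = 6.97×10⁻² m².
Initially C₁ = ε₀A/d = 8.85×10⁻¹² × 6.97×10⁻² / 1.41×10⁻³ = 4.38×10⁻¹⁰ F.
V₁ = 2.61×10² V.
Isolated ⇒ Q is held fixed. C₂ = 0.226 C₁ and V = Q/C, so V₂/V₁ = C₁/C₂ = 4.42.
V₂ = 4.42 × 2.61×10² = 1.15×10³ V.

V ≈ 1.15 kV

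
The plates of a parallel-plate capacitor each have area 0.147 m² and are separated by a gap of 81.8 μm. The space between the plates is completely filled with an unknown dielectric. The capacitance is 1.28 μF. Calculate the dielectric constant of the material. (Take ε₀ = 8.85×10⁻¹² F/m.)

κ ≈ 80.5

κ = Cd/(ε₀A) = 1.28×10⁻⁶ × 8.18×10⁻⁵ / (8.85×10⁻¹² × 0.147) = 80.5.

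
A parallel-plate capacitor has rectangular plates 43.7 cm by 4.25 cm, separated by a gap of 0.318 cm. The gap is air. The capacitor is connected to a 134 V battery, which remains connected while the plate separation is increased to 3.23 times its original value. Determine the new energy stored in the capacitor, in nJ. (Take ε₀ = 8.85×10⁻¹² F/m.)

U ≈ 144 nJ

A = 43.7 × 4.25 cm² = 1.86×10⁻² m².
Initially C₁ = ε₀A/d = 8.85×10⁻¹² × 1.86×10⁻² / 3.18×10⁻³ = 5.17×10⁻¹¹ F.
U₁ = 4.64×10⁻⁷ J.
Battery connected ⇒ V is held fixed. C₂ = 0.310 C₁ and U = ½CV², so U₂/U₁ = C₂/C₁ = 0.310.
U₂ = 0.310 × 4.64×10⁻⁷ = 1.44×10⁻⁷ J.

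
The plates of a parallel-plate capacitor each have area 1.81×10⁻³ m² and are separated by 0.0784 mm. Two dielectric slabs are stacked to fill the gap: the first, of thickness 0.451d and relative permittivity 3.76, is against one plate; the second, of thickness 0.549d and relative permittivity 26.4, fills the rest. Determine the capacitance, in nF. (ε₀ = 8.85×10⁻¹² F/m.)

Stacked slabs ⇒ two capacitors in series, each with the full plate area.
C₁ = κ₁ε₀A/d₁ = 3.76 × 8.85×10⁻¹² × 1.81×10⁻³ / 3.54×10⁻⁵ = 1.70×10⁻⁹ F.
C₂ = κ₂ε₀A/d₂ = 26.4 × 8.85×10⁻¹² × 1.81×10⁻³ / 4.30×10⁻⁵ = 9.83×10⁻⁹ F.
C = (1/C₁ + 1/C₂)⁻¹ = 1.45×10⁻⁹ F.

C ≈ 1.45 nF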